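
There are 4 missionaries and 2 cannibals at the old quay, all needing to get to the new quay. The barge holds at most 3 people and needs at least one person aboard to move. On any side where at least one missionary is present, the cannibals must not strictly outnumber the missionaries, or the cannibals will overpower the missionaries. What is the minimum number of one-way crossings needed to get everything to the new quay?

Counting alone: each trip to the new quay takes at most 3 across and each return brings at least 1 back, so after t trips out (and t−1 returns) at most 3t − (t−1) of the 6 are across; that first reaches 6 at t = 3, so at least 5 crossings are needed.
The plan below uses exactly 5 crossings, so it is optimal:
1. 2 cannibals → the new quay.  (the old quay: 4M 0C; the new quay: 0M 2C)
2. 1 cannibal ← the old quay.  (the old quay: 4M 1C; the new quay: 0M 1C)
3. 2 missionaries and 1 cannibal → the new quay.  (the old quay: 2M 0C; the new quay: 2M 2C)
4. 1 cannibal ← the old quay.  (the old quay: 2M 1C; the new quay: 2M 1C)
5. 2 missionaries and 1 cannibal → the new quay.  (the old quay: 0M 0C; the new quay: 4M 2C)

5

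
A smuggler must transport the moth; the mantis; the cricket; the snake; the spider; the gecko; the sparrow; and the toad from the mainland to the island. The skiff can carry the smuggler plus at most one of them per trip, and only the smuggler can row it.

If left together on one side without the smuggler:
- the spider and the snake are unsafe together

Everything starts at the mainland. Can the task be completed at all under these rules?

1. Smuggler goes to the island with the snake.  [the mainland: the cricket, the gecko, the mantis, the moth, the sparrow, the spider, the toad | the island: the snake]
2. Smuggler goes back to the mainland alone.  [the mainland: the cricket, the gecko, the mantis, the moth, the sparrow, the spider, the toad | the island: the snake]
3. Smuggler goes to the island with the moth.  [the mainland: the cricket, the gecko, the mantis, the sparrow, the spider, the toad | the island: the moth, the snake]
4. Smuggler goes back to the mainland alone.  [the mainland: the cricket, the gecko, the mantis, the sparrow, the spider, the toad | the island: the moth, the snake]
5. Smuggler goes to the island with the mantis.  [the mainland: the cricket, the gecko, the sparrow, the spider, the toad | the island: the mantis, the moth, the snake]
6. Smuggler goes back to the mainland alone.  [the mainland: the cricket, the gecko, the sparrow, the spider, the toad | the island: the mantis, the moth, the snake]
7. Smuggler goes to the island with the cricket.  [the mainland: the gecko, the sparrow, the spider, the toad | the island: the cricket, the mantis, the moth, the snake]
8. Smuggler goes back to the mainland alone.  [the mainland: the gecko, the sparrow, the spider, the toad | the island: the cricket, the mantis, the moth, the snake]
9. Smuggler goes to the island with the gecko.  [the mainland: the sparrow, the spider, the toad | the island: the cricket, the gecko, the mantis, the moth, the snake]
10. Smuggler goes back to the mainland alone.  [the mainland: the sparrow, the spider, the toad | the island: the cricket, the gecko, the mantis, the moth, the snake]
11. Smuggler goes to the island with the sparrow.  [the mainland: the spider, the toad | the island: the cricket, the gecko, the mantis, the moth, the snake, the sparrow]
12. Smuggler goes back to the mainland alone.  [the mainland: the spider, the toad | the island: the cricket, the gecko, the mantis, the moth, the snake, the sparrow]
13. Smuggler goes to the island with the toad.  [the mainland: the spider | the island: the cricket, the gecko, the mantis, the moth, the snake, the sparrow, the toad]
14. Smuggler goes back to the mainland alone.  [the mainland: the spider | the island: the cricket, the gecko, the mantis, the moth, the snake, the sparrow, the toad]
15. Smuggler goes to the island with the spider.  [the mainland: — | the island: the cricket, the gecko, the mantis, the moth, the snake, the sparrow, the spider, the toad]

Yes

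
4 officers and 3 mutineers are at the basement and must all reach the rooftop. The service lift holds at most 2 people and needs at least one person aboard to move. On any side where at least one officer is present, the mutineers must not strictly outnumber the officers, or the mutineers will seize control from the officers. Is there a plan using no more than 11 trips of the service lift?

Yes

Yes — this plan uses 11 crossings (≤ 11):
1. 2 mutineers → the rooftop.  (the basement: 4O 1M; the rooftop: 0O 2M)
2. 1 mutineer ← the basement.  (the basement: 4O 2M; the rooftop: 0O 1M)
3. 2 mutineers → the rooftop.  (the basement: 4O 0M; the rooftop: 0O 3M)
4. 1 mutineer ← the basement.  (the basement: 4O 1M; the rooftop: 0O 2M)
5. 2 officers → the rooftop.  (the basement: 2O 1M; the rooftop: 2O 2M)
6. 1 mutineer ← the basement.  (the basement: 2O 2M; the rooftop: 2O 1M)
7. 1 officer and 1 mutineer → the rooftop.  (the basement: 1O 1M; the rooftop: 3O 2M)
8. 1 officer ← the basement.  (the basement: 2O 1M; the rooftop: 2O 2M)
9. 1 officer and 1 mutineer → the rooftop.  (the basement: 1O 0M; the rooftop: 3O 3M)
10. 1 mutineer ← the basement.  (the basement: 1O 1M; the rooftop: 3O 2M)
11. 1 officer and 1 mutineer → the rooftop.  (the basement: 0O 0M; the rooftop: 4O 3M)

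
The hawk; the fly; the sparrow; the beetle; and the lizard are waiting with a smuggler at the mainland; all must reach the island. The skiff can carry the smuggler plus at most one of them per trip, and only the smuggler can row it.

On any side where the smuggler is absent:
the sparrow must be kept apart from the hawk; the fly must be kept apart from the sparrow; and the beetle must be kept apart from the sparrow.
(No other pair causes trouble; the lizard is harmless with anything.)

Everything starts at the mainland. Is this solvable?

Following every safe sequence of crossings from the start, the most of the 5 that can be at the island as the skiff arrives there on crossings 1, 3, 5 is 1, 2, 3 respectively; the best ever achieved is 3 of 5.
From crossing 7 on, no configuration arises that was not already reachable earlier: only 18 distinct safe configurations (who is on which side, and where the skiff is) can ever be reached, none of them has everyone across, and every continuation just revisits them. So no valid plan exists.

No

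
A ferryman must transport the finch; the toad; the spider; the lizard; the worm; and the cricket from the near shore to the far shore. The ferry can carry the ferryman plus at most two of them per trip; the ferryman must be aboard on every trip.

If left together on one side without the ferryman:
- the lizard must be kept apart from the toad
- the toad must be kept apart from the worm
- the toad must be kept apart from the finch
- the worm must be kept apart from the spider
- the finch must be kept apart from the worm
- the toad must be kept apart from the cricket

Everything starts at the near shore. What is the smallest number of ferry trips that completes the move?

Counting alone: the ferryman can take at most 2 across per trip to the far shore, so moving all 6 needs at least 3 loaded trips out, with a return between consecutive ones — at least 5 crossings.
The safety rule pushes this higher. Following every safe sequence of crossings, the most of the 6 that can be at the far shore as the ferry arrives there on crossings 5, 7 is 4, 5 respectively — never all 6.
So no plan with fewer than 9 crossings exists, and this one achieves 9:
1. Ferryman goes to the far shore with the toad and the worm.
2. Ferryman goes back to the near shore with the toad.
3. Ferryman goes to the far shore with the spider and the toad.
4. Ferryman goes back to the near shore with the worm.
5. Ferryman goes to the far shore with the finch and the lizard.
6. Ferryman goes back to the near shore with the toad.
7. Ferryman goes to the far shore with the cricket and the toad.
8. Ferryman goes back to the near shore with the toad.
9. Ferryman goes to the far shore with the toad and the worm.

9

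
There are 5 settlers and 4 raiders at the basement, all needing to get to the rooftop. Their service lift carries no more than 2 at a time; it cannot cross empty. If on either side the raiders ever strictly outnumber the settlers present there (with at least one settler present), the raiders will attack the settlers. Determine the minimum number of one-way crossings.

15

Counting alone: each trip to the rooftop takes at most 2 across and each return brings at least 1 back, so after t trips out (and t−1 returns) at most 2t − (t−1) of the 9 are across; that first reaches 9 at t = 8, so at least 15 crossings are needed.
The plan below uses exactly 15 crossings, so it is optimal:
1. 2 raiders → the rooftop.  (the basement: 5S 2R; the rooftop: 0S 2R)
2. 1 raider ← the basement.  (the basement: 5S 3R; the rooftop: 0S 1R)
3. 2 raiders → the rooftop.  (the basement: 5S 1R; the rooftop: 0S 3R)
4. 1 raider ← the basement.  (the basement: 5S 2R; the rooftop: 0S 2R)
5. 2 settlers → the rooftop.  (the basement: 3S 2R; the rooftop: 2S 2R)
6. 1 raider ← the basement.  (the basement: 3S 3R; the rooftop: 2S 1R)
7. 1 settler and 1 raider → the rooftop.  (the basement: 2S 2R; the rooftop: 3S 2R)
8. 1 settler ← the basement.  (the basement: 3S 2R; the rooftop: 2S 2R)
9. 1 settler and 1 raider → the rooftop.  (the basement: 2S 1R; the rooftop: 3S 3R)
10. 1 raider ← the basement.  (the basement: 2S 2R; the rooftop: 3S 2R)
11. 1 settler and 1 raider → the rooftop.  (the basement: 1S 1R; the rooftop: 4S 3R)
12. 1 settler ← the basement.  (the basement: 2S 1R; the rooftop: 3S 3R)
13. 1 settler and 1 raider → the rooftop.  (the basement: 1S 0R; the rooftop: 4S 4R)
14. 1 raider ← the basement.  (the basement: 1S 1R; the rooftop: 4S 3R)
15. 1 settler and 1 raider → the rooftop.  (the basement: 0S 0R; the rooftop: 5S 4R)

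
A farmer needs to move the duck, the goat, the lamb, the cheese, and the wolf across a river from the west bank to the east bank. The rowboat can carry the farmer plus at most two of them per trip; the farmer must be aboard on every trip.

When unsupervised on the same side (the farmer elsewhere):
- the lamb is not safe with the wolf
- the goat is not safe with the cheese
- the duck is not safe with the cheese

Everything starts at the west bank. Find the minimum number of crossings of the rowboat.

Counting alone: the farmer can take at most 2 across per trip to the east bank, so moving all 5 needs at least 3 loaded trips out, with a return between consecutive ones — at least 5 crossings.
The plan below uses exactly 5 crossings, so it is optimal:
1. Farmer goes to the east bank with the cheese and the lamb.
2. Farmer goes back to the west bank alone.
3. Farmer goes to the east bank with the duck and the goat.
4. Farmer goes back to the west bank with the cheese.
5. Farmer goes to the east bank with the cheese and the wolf.

5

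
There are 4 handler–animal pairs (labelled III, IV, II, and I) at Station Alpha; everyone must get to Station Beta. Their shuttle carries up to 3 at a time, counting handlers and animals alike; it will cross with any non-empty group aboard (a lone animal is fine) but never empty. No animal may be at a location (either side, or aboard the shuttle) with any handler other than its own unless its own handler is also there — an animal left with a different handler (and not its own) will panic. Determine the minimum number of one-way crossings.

Counting alone: each trip to Station Beta takes at most 3 across and each return brings at least 1 back, so after t trips out (and t−1 returns) at most 3t − (t−1) of the 8 are across; that first reaches 8 at t = 4, so at least 7 crossings are needed.
The safety rule pushes this higher. Following every safe sequence of crossings, the most of the 8 that can be at Station Beta as the shuttle arrives there on crossing 7 is 7 — never all 8.
So no plan with fewer than 9 crossings exists, and this one achieves 9:
1. animal III and handler III cross → Station Beta.
2. handler III crosses ← Station Alpha.
3. animal IV, handler III, and handler IV cross → Station Beta.
4. animal III and handler III cross ← Station Alpha.
5. handler I, handler II, and handler III cross → Station Beta.
6. animal IV crosses ← Station Alpha.
7. animal III and animal IV cross → Station Beta.
8. animal III crosses ← Station Alpha.
9. animal I, animal II, and animal III cross → Station Beta.

9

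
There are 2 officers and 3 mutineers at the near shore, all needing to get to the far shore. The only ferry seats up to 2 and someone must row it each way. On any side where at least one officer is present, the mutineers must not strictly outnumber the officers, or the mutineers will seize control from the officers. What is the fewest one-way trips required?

The mutineers already outnumber the officers at the near shore before anyone moves, so the starting position itself is disallowed.

impossible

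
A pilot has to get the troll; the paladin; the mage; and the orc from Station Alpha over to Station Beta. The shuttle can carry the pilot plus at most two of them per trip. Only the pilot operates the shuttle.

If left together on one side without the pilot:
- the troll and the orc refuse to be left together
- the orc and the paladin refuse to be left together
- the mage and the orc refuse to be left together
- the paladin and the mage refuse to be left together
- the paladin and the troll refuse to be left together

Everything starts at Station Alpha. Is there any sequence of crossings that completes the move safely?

Yes

1. Pilot goes to Station Beta with the orc and the paladin.  [Station Alpha: the mage, the troll | Station Beta: the orc, the paladin]
2. Pilot goes back to Station Alpha with the paladin.  [Station Alpha: the mage, the paladin, the troll | Station Beta: the orc]
3. Pilot goes to Station Beta with the mage and the troll.  [Station Alpha: the paladin | Station Beta: the mage, the orc, the troll]
4. Pilot goes back to Station Alpha with the orc.  [Station Alpha: the orc, the paladin | Station Beta: the mage, the troll]
5. Pilot goes to Station Beta with the orc and the paladin.  [Station Alpha: — | Station Beta: the mage, the orc, the paladin, the troll]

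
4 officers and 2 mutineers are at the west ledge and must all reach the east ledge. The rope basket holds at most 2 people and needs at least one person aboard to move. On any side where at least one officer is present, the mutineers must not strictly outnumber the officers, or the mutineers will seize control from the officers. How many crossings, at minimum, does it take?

Counting alone: each trip to the east ledge takes at most 2 across and each return brings at least 1 back, so after t trips out (and t−1 returns) at most 2t − (t−1) of the 6 are across; that first reaches 6 at t = 5, so at least 9 crossings are needed.
The plan below uses exactly 9 crossings, so it is optimal:
1. 2 mutineers → the east ledge.  (the west ledge: 4O 0M; the east ledge: 0O 2M)
2. 1 mutineer ← the west ledge.  (the west ledge: 4O 1M; the east ledge: 0O 1M)
3. 2 officers → the east ledge.  (the west ledge: 2O 1M; the east ledge: 2O 1M)
4. 1 mutineer ← the west ledge.  (the west ledge: 2O 2M; the east ledge: 2O 0M)
5. 2 mutineers → the east ledge.  (the west ledge: 2O 0M; the east ledge: 2O 2M)
6. 1 mutineer ← the west ledge.  (the west ledge: 2O 1M; the east ledge: 2O 1M)
7. 1 officer and 1 mutineer → the east ledge.  (the west ledge: 1O 0M; the east ledge: 3O 2M)
8. 1 mutineer ← the west ledge.  (the west ledge: 1O 1M; the east ledge: 3O 1M)
9. 1 officer and 1 mutineer → the east ledge.  (the west ledge: 0O 0M; the east ledge: 4O 2M)

9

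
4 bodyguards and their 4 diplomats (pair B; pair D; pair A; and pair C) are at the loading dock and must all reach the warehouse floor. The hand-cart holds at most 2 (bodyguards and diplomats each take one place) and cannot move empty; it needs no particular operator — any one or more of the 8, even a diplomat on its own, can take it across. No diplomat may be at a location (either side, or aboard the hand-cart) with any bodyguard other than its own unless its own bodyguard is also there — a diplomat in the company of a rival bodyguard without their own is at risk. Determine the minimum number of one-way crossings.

impossible

Following every safe sequence of crossings from the start, the most of the 8 that can be at the warehouse floor as the hand-cart arrives there on crossings 1, 3, 5 is 2, 3, 4 respectively; the best ever achieved is 4 of 8.
From crossing 7 on, no configuration arises that was not already reachable earlier: only 44 distinct safe configurations (who is on which side, and where the hand-cart is) can ever be reached, none of them has everyone across, and every continuation just revisits them. So no valid plan exists.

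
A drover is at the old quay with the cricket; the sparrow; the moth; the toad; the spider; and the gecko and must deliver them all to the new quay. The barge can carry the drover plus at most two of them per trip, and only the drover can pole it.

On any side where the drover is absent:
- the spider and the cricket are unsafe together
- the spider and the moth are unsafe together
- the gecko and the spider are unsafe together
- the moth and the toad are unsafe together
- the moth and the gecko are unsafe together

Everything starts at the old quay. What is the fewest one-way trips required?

9

Counting alone: the drover can take at most 2 across per trip to the new quay, so moving all 6 needs at least 3 loaded trips out, with a return between consecutive ones — at least 5 crossings.
The safety rule pushes this higher. Following every safe sequence of crossings, the most of the 6 that can be at the new quay as the barge arrives there on crossings 5, 7 is 4, 5 respectively — never all 6.
So no plan with fewer than 9 crossings exists, and this one achieves 9:
1. Drover goes to the new quay with the moth and the spider.  [the old quay: the cricket, the gecko, the sparrow, the toad | the new quay: the moth, the spider]
2. Drover goes back to the old quay with the moth.  [the old quay: the cricket, the gecko, the moth, the sparrow, the toad | the new quay: the spider]
3. Drover goes to the new quay with the cricket and the moth.  [the old quay: the gecko, the sparrow, the toad | the new quay: the cricket, the moth, the spider]
4. Drover goes back to the old quay with the spider.  [the old quay: the gecko, the sparrow, the spider, the toad | the new quay: the cricket, the moth]
5. Drover goes to the new quay with the sparrow and the spider.  [the old quay: the gecko, the toad | the new quay: the cricket, the moth, the sparrow, the spider]
6. Drover goes back to the old quay with the spider.  [the old quay: the gecko, the spider, the toad | the new quay: the cricket, the moth, the sparrow]
7. Drover goes to the new quay with the gecko and the toad.  [the old quay: the spider | the new quay: the cricket, the gecko, the moth, the sparrow, the toad]
8. Drover goes back to the old quay with the moth.  [the old quay: the moth, the spider | the new quay: the cricket, the gecko, the sparrow, the toad]
9. Drover goes to the new quay with the moth and the spider.  [the old quay: — | the new quay: the cricket, the gecko, the moth, the sparrow, the spider, the toad]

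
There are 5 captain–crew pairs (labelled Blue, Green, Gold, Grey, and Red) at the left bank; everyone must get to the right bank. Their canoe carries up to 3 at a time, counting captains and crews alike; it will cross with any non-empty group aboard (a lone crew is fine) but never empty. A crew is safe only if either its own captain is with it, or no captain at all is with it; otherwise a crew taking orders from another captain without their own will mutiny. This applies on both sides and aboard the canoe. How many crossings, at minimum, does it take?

11

Counting alone: each trip to the right bank takes at most 3 across and each return brings at least 1 back, so after t trips out (and t−1 returns) at most 3t − (t−1) of the 10 are across; that first reaches 10 at t = 5, so at least 9 crossings are needed.
The safety rule pushes this higher. Following every safe sequence of crossings, the most of the 10 that can be at the right bank as the canoe arrives there on crossing 9 is 9 — never all 10.
So no plan with fewer than 11 crossings exists, and this one achieves 11:
1. captain Blue and crew Blue cross → the right bank.
2. captain Blue crosses ← the left bank.
3. crew Gold, crew Green, and crew Grey cross → the right bank.
4. crew Blue crosses ← the left bank.
5. captain Gold, captain Green, and captain Grey cross → the right bank.
6. captain Green and crew Green cross ← the left bank.
7. captain Blue, captain Green, and captain Red cross → the right bank.
8. crew Gold crosses ← the left bank.
9. crew Blue and crew Green cross → the right bank.
10. crew Blue crosses ← the left bank.
11. crew Blue, crew Gold, and crew Red cross → the right bank.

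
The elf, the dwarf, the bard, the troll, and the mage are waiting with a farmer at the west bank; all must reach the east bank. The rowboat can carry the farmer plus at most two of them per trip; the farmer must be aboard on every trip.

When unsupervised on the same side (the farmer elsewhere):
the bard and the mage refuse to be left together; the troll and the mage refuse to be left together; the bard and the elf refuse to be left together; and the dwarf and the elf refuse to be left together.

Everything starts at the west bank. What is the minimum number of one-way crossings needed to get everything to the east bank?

7

Counting alone: the farmer can take at most 2 across per trip to the east bank, so moving all 5 needs at least 3 loaded trips out, with a return between consecutive ones — at least 5 crossings.
The safety rule pushes this higher. Following every safe sequence of crossings, the most of the 5 that can be at the east bank as the rowboat arrives there on crossing 5 is 4 — never all 5.
So no plan with fewer than 7 crossings exists, and this one achieves 7:
1. Farmer goes to the east bank with the elf and the mage.  [the west bank: the bard, the dwarf, the troll | the east bank: the elf, the mage]
2. Farmer goes back to the west bank alone.  [the west bank: the bard, the dwarf, the troll | the east bank: the elf, the mage]
3. Farmer goes to the east bank with the dwarf.  [the west bank: the bard, the troll | the east bank: the dwarf, the elf, the mage]
4. Farmer goes back to the west bank with the elf.  [the west bank: the bard, the elf, the troll | the east bank: the dwarf, the mage]
5. Farmer goes to the east bank with the bard and the troll.  [the west bank: the elf | the east bank: the bard, the dwarf, the mage, the troll]
6. Farmer goes back to the west bank with the mage.  [the west bank: the elf, the mage | the east bank: the bard, the dwarf, the troll]
7. Farmer goes to the east bank with the elf and the mage.  [the west bank: — | the east bank: the bard, the dwarf, the elf, the mage, the troll]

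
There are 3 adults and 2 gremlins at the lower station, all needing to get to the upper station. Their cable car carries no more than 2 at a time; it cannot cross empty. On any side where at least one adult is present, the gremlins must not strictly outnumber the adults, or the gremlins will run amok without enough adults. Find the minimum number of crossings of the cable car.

Counting alone: each trip to the upper station takes at most 2 across and each return brings at least 1 back, so after t trips out (and t−1 returns) at most 2t − (t−1) of the 5 are across; that first reaches 5 at t = 4, so at least 7 crossings are needed.
The plan below uses exactly 7 crossings, so it is optimal:
1. 2 gremlins → the upper station.  (the lower station: 3A 0G; the upper station: 0A 2G)
2. 1 gremlin ← the lower station.  (the lower station: 3A 1G; the upper station: 0A 1G)
3. 2 adults → the upper station.  (the lower station: 1A 1G; the upper station: 2A 1G)
4. 1 adult ← the lower station.  (the lower station: 2A 1G; the upper station: 1A 1G)
5. 1 adult and 1 gremlin → the upper station.  (the lower station: 1A 0G; the upper station: 2A 2G)
6. 1 gremlin ← the lower station.  (the lower station: 1A 1G; the upper station: 2A 1G)
7. 1 adult and 1 gremlin → the upper station.  (the lower station: 0A 0G; the upper station: 3A 2G)

7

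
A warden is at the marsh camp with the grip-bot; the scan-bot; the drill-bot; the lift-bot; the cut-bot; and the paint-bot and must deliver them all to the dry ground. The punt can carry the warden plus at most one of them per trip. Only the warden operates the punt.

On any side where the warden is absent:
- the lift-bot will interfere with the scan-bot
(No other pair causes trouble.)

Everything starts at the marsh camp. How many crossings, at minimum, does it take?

11

Counting alone: the warden can take at most 1 across per trip to the dry ground, so moving all 6 needs at least 6 loaded trips out, with a return between consecutive ones — at least 11 crossings.
The plan below uses exactly 11 crossings, so it is optimal:
1. Warden goes to the dry ground with the scan-bot.
2. Warden goes back to the marsh camp alone.
3. Warden goes to the dry ground with the grip-bot.
4. Warden goes back to the marsh camp alone.
5. Warden goes to the dry ground with the drill-bot.
6. Warden goes back to the marsh camp alone.
7. Warden goes to the dry ground with the cut-bot.
8. Warden goes back to the marsh camp alone.
9. Warden goes to the dry ground with the paint-bot.
10. Warden goes back to the marsh camp alone.
11. Warden goes to the dry ground with the lift-bot.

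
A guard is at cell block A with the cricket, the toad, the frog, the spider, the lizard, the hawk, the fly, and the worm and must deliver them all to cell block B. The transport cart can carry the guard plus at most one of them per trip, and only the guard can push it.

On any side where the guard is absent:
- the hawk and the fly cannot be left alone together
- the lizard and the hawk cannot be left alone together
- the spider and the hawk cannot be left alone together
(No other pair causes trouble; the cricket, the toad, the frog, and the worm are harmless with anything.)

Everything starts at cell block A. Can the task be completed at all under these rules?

Following every safe sequence of crossings from the start, the most of the 8 that can be at cell block B as the transport cart arrives there on crossings 1, 3, 5, 7, 9, 11 is 1, 2, 3, 4, 5, 6 respectively; the best ever achieved is 6 of 8.
From crossing 13 on, no configuration arises that was not already reachable earlier: only 144 distinct safe configurations (who is on which side, and where the transport cart is) can ever be reached, none of them has everyone across, and every continuation just revisits them. So no valid plan exists.

No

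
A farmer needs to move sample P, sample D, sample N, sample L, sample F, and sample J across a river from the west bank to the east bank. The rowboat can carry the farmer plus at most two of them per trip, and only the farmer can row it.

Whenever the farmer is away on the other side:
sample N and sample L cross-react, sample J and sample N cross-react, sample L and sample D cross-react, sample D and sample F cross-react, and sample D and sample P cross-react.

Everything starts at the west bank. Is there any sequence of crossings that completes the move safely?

1. Farmer goes to the east bank with sample D and sample N.  [the west bank: sample F, sample J, sample L, sample P | the east bank: sample D, sample N]
2. Farmer goes back to the west bank alone.  [the west bank: sample F, sample J, sample L, sample P | the east bank: sample D, sample N]
3. Farmer goes to the east bank with sample L and sample P.  [the west bank: sample F, sample J | the east bank: sample D, sample L, sample N, sample P]
4. Farmer goes back to the west bank with sample D and sample N.  [the west bank: sample D, sample F, sample J, sample N | the east bank: sample L, sample P]
5. Farmer goes to the east bank with sample F and sample J.  [the west bank: sample D, sample N | the east bank: sample F, sample J, sample L, sample P]
6. Farmer goes back to the west bank alone.  [the west bank: sample D, sample N | the east bank: sample F, sample J, sample L, sample P]
7. Farmer goes to the east bank with sample D and sample N.  [the west bank: — | the east bank: sample D, sample F, sample J, sample L, sample N, sample P]

Yes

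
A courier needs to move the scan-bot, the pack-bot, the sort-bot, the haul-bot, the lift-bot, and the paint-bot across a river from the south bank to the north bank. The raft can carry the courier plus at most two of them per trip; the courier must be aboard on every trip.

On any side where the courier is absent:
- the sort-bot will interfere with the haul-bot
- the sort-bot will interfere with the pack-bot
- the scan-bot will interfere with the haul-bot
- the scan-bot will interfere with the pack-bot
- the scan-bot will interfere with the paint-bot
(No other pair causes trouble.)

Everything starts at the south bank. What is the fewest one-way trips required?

7

Counting alone: the courier can take at most 2 across per trip to the north bank, so moving all 6 needs at least 3 loaded trips out, with a return between consecutive ones — at least 5 crossings.
The safety rule pushes this higher. Following every safe sequence of crossings, the most of the 6 that can be at the north bank as the raft arrives there on crossing 5 is 5 — never all 6.
So no plan with fewer than 7 crossings exists, and this one achieves 7:
1. Courier goes to the north bank with the scan-bot and the sort-bot.  [the south bank: the haul-bot, the lift-bot, the pack-bot, the paint-bot | the north bank: the scan-bot, the sort-bot]
2. Courier goes back to the south bank alone.  [the south bank: the haul-bot, the lift-bot, the pack-bot, the paint-bot | the north bank: the scan-bot, the sort-bot]
3. Courier goes to the north bank with the haul-bot and the pack-bot.  [the south bank: the lift-bot, the paint-bot | the north bank: the haul-bot, the pack-bot, the scan-bot, the sort-bot]
4. Courier goes back to the south bank with the scan-bot and the sort-bot.  [the south bank: the lift-bot, the paint-bot, the scan-bot, the sort-bot | the north bank: the haul-bot, the pack-bot]
5. Courier goes to the north bank with the lift-bot and the paint-bot.  [the south bank: the scan-bot, the sort-bot | the north bank: the haul-bot, the lift-bot, the pack-bot, the paint-bot]
6. Courier goes back to the south bank alone.  [the south bank: the scan-bot, the sort-bot | the north bank: the haul-bot, the lift-bot, the pack-bot, the paint-bot]
7. Courier goes to the north bank with the scan-bot and the sort-bot.  [the south bank: — | the north bank: the haul-bot, the lift-bot, the pack-bot, the paint-bot, the scan-bot, the sort-bot]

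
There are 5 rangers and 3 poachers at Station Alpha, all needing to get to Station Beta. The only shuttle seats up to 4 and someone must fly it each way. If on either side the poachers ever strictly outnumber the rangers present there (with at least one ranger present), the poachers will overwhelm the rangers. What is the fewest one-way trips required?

5

Counting alone: each trip to Station Beta takes at most 4 across and each return brings at least 1 back, so after t trips out (and t−1 returns) at most 4t − (t−1) of the 8 are across; that first reaches 8 at t = 3, so at least 5 crossings are needed.
The plan below uses exactly 5 crossings, so it is optimal:
1. 2 poachers → Station Beta.  (Station Alpha: 5R 1P; Station Beta: 0R 2P)
2. 1 poacher ← Station Alpha.  (Station Alpha: 5R 2P; Station Beta: 0R 1P)
3. 3 rangers and 1 poacher → Station Beta.  (Station Alpha: 2R 1P; Station Beta: 3R 2P)
4. 1 poacher ← Station Alpha.  (Station Alpha: 2R 2P; Station Beta: 3R 1P)
5. 2 rangers and 2 poachers → Station Beta.  (Station Alpha: 0R 0P; Station Beta: 5R 3P)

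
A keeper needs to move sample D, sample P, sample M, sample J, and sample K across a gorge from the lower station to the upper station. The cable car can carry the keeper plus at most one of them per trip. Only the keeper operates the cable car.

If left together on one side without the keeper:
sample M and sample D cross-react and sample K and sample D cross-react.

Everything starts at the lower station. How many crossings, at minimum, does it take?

Counting alone: the keeper can take at most 1 across per trip to the upper station, so moving all 5 needs at least 5 loaded trips out, with a return between consecutive ones — at least 9 crossings.
The safety rule pushes this higher. Following every safe sequence of crossings, the most of the 5 that can be at the upper station as the cable car arrives there on crossing 9 is 4 — never all 5.
So no plan with fewer than 11 crossings exists, and this one achieves 11:
1. Keeper goes to the upper station with sample D.  [the lower station: sample J, sample K, sample M, sample P | the upper station: sample D]
2. Keeper goes back to the lower station alone.  [the lower station: sample J, sample K, sample M, sample P | the upper station: sample D]
3. Keeper goes to the upper station with sample P.  [the lower station: sample J, sample K, sample M | the upper station: sample D, sample P]
4. Keeper goes back to the lower station alone.  [the lower station: sample J, sample K, sample M | the upper station: sample D, sample P]
5. Keeper goes to the upper station with sample M.  [the lower station: sample J, sample K | the upper station: sample D, sample M, sample P]
6. Keeper goes back to the lower station with sample D.  [the lower station: sample D, sample J, sample K | the upper station: sample M, sample P]
7. Keeper goes to the upper station with sample K.  [the lower station: sample D, sample J | the upper station: sample K, sample M, sample P]
8. Keeper goes back to the lower station alone.  [the lower station: sample D, sample J | the upper station: sample K, sample M, sample P]
9. Keeper goes to the upper station with sample J.  [the lower station: sample D | the upper station: sample J, sample K, sample M, sample P]
10. Keeper goes back to the lower station alone.  [the lower station: sample D | the upper station: sample J, sample K, sample M, sample P]
11. Keeper goes to the upper station with sample D.  [the lower station: — | the upper station: sample D, sample J, sample K, sample M, sample P]

11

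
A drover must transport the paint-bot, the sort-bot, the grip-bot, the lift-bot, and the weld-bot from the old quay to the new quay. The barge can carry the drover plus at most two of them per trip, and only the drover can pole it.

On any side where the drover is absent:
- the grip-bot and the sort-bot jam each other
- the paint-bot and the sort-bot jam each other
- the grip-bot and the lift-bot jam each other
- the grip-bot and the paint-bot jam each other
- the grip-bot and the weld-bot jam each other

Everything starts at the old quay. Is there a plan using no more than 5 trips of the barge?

No

Counting alone: the drover can take at most 2 across per trip to the new quay, so moving all 5 needs at least 3 loaded trips out, with a return between consecutive ones — at least 5 crossings.
The safety rule pushes this higher. Following every safe sequence of crossings, the most of the 5 that can be at the new quay as the barge arrives there on crossing 5 is 4 — never all 5.
So the move cannot be finished within 5 crossings. (The shortest complete plan takes 7:)
1. Drover goes to the new quay with the grip-bot and the paint-bot.  [the old quay: the lift-bot, the sort-bot, the weld-bot | the new quay: the grip-bot, the paint-bot]
2. Drover goes back to the old quay with the paint-bot.  [the old quay: the lift-bot, the paint-bot, the sort-bot, the weld-bot | the new quay: the grip-bot]
3. Drover goes to the new quay with the lift-bot and the paint-bot.  [the old quay: the sort-bot, the weld-bot | the new quay: the grip-bot, the lift-bot, the paint-bot]
4. Drover goes back to the old quay with the grip-bot.  [the old quay: the grip-bot, the sort-bot, the weld-bot | the new quay: the lift-bot, the paint-bot]
5. Drover goes to the new quay with the sort-bot and the weld-bot.  [the old quay: the grip-bot | the new quay: the lift-bot, the paint-bot, the sort-bot, the weld-bot]
6. Drover goes back to the old quay with the paint-bot.  [the old quay: the grip-bot, the paint-bot | the new quay: the lift-bot, the sort-bot, the weld-bot]
7. Drover goes to the new quay with the grip-bot and the paint-bot.  [the old quay: — | the new quay: the grip-bot, the lift-bot, the paint-bot, the sort-bot, the weld-bot]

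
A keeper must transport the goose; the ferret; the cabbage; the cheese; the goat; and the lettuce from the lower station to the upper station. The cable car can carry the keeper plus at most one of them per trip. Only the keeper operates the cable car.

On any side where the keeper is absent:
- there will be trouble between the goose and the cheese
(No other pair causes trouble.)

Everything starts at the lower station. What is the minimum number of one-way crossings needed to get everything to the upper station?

Counting alone: the keeper can take at most 1 across per trip to the upper station, so moving all 6 needs at least 6 loaded trips out, with a return between consecutive ones — at least 11 crossings.
The plan below uses exactly 11 crossings, so it is optimal:
1. Keeper goes to the upper station with the goose.
2. Keeper goes back to the lower station alone.
3. Keeper goes to the upper station with the ferret.
4. Keeper goes back to the lower station alone.
5. Keeper goes to the upper station with the cabbage.
6. Keeper goes back to the lower station alone.
7. Keeper goes to the upper station with the goat.
8. Keeper goes back to the lower station alone.
9. Keeper goes to the upper station with the lettuce.
10. Keeper goes back to the lower station alone.
11. Keeper goes to the upper station with the cheese.

11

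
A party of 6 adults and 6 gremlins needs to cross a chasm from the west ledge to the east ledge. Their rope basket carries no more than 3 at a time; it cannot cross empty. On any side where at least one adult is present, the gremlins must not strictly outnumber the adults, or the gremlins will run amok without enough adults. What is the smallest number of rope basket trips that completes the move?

impossible

Following every safe sequence of crossings from the start, the most of the 12 that can be at the east ledge as the rope basket arrives there on crossings 1, 3, 5 is 3, 5, 6 respectively; the best ever achieved is 6 of 12.
From crossing 7 on, no configuration arises that was not already reachable earlier: only 17 distinct safe configurations (who is on which side, and where the rope basket is) can ever be reached, none of them has everyone across, and every continuation just revisits them. They are: 0 adults + 0 gremlins across (rope basket back at the start); 0 adults + 1 gremlin across (rope basket there); 0 adults + 1 gremlin across (rope basket back at the start); 0 adults + 2 gremlins across (rope basket there); 0 adults + 2 gremlins across (rope basket back at the start); 0 adults + 3 gremlins across (rope basket there); 0 adults + 3 gremlins across (rope basket back at the start); 0 adults + 4 gremlins across (rope basket there); 0 adults + 4 gremlins across (rope basket back at the start); 0 adults + 5 gremlins across (rope basket there); 0 adults + 5 gremlins across (rope basket back at the start); 0 adults + 6 gremlins across (rope basket there); 1 adult + 1 gremlin across (rope basket there); 1 adult + 1 gremlin across (rope basket back at the start); 2 adults + 2 gremlins across (rope basket there); 2 adults + 2 gremlins across (rope basket back at the start); 3 adults + 3 gremlins across (rope basket there). So no valid plan exists.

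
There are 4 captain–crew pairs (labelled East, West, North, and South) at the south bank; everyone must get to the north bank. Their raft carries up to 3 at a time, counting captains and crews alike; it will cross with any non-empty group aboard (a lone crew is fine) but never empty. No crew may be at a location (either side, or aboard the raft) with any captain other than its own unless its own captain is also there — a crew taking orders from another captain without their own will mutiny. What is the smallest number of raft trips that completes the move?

9

Counting alone: each trip to the north bank takes at most 3 across and each return brings at least 1 back, so after t trips out (and t−1 returns) at most 3t − (t−1) of the 8 are across; that first reaches 8 at t = 4, so at least 7 crossings are needed.
The safety rule pushes this higher. Following every safe sequence of crossings, the most of the 8 that can be at the north bank as the raft arrives there on crossing 7 is 7 — never all 8.
So no plan with fewer than 9 crossings exists, and this one achieves 9:
1. captain East and crew East cross → the north bank.
2. captain East crosses ← the south bank.
3. captain East, captain West, and crew West cross → the north bank.
4. captain East and crew East cross ← the south bank.
5. captain East, captain North, and captain South cross → the north bank.
6. crew West crosses ← the south bank.
7. crew East and crew West cross → the north bank.
8. crew East crosses ← the south bank.
9. crew East, crew North, and crew South cross → the north bank.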